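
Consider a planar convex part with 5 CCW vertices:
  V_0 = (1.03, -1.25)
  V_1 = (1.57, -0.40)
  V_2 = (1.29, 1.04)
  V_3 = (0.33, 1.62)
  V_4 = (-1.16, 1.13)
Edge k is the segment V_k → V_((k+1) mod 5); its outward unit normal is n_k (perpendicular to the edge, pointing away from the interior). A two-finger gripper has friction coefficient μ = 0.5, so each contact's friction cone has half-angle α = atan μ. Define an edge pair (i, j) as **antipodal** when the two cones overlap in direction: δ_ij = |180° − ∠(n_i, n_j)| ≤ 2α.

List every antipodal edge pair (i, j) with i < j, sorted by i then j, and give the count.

α = atan 0.5 = 26.57°;  2α = 53.13°
n_0 = (+0.8441, -0.5362)
n_1 = (+0.9816, +0.1909)
n_2 = (+0.5171, +0.8559)
n_3 = (-0.3124, +0.9500)
n_4 = (-0.7359, -0.6771)
  (0,1): δ = 136.57°  ·
  (0,2): δ = 88.71°  ·
  (0,3): δ = 39.37°  ✓
  (0,4): δ = 75.05°  ·
  (1,2): δ = 132.14°  ·
  (1,3): δ = 82.80°  ·
  (1,4): δ = 31.62°  ✓
  (2,3): δ = 130.66°  ·
  (2,4): δ = 16.24°  ✓
  (3,4): δ = 65.58°  ·
antipodal pairs: 3

count = 3; pairs: (0,3), (1,4), (2,4)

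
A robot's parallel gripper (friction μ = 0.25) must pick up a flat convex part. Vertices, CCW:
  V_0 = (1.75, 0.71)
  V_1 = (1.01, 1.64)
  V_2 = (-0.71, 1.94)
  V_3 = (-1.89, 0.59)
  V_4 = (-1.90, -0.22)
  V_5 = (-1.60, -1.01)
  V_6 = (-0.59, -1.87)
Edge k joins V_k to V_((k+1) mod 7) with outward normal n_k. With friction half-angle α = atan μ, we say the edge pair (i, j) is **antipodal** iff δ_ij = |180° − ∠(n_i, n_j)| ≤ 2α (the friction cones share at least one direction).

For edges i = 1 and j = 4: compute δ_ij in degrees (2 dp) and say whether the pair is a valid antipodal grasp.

δ = 59.31°, invalid

α = atan 0.25 = 14.04°;  2α = 28.07°
edge 1: e_1 = (-1.72, +0.30);  n_1 = (+0.1718, +0.9851)
edge 4: e_4 = (+0.30, -0.79);  n_4 = (-0.9349, -0.3550)
∠(n_1, n_4) = 120.69°
δ = |180° − 120.69°| = 59.31°
59.31° > 2α = 28.07°  →  invalid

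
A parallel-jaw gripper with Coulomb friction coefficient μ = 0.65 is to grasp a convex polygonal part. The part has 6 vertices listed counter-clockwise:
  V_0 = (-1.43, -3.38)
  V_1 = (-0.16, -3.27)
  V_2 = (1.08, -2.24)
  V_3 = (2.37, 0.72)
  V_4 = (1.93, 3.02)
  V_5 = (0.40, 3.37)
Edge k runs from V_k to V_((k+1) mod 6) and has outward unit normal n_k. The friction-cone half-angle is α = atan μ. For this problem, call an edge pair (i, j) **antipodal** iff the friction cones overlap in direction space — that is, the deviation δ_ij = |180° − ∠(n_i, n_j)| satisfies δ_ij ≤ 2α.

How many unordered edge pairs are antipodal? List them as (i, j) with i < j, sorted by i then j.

count = 5; pairs: (0,4), (1,4), (1,5), (2,5), (3,5)

α = atan 0.65 = 33.02°;  2α = 66.05°
n_0 = (+0.0863, -0.9963)
n_1 = (+0.6390, -0.7692)
n_2 = (+0.9167, -0.3995)
n_3 = (+0.9822, +0.1879)
n_4 = (+0.2230, +0.9748)
n_5 = (-0.9652, +0.2617)
  (0,1): δ = 145.24°  ·
  (0,2): δ = 118.50°  ·
  (0,3): δ = 84.12°  ·
  (0,4): δ = 17.84°  ✓
  (0,5): δ = 69.88°  ·
  (1,2): δ = 153.26°  ·
  (1,3): δ = 118.88°  ·
  (1,4): δ = 52.60°  ✓
  (1,5): δ = 35.12°  ✓
  (2,3): δ = 145.62°  ·
  (2,4): δ = 79.34°  ·
  (2,5): δ = 8.38°  ✓
  (3,4): δ = 113.72°  ·
  (3,5): δ = 26.00°  ✓
  (4,5): δ = 92.28°  ·
antipodal pairs: 5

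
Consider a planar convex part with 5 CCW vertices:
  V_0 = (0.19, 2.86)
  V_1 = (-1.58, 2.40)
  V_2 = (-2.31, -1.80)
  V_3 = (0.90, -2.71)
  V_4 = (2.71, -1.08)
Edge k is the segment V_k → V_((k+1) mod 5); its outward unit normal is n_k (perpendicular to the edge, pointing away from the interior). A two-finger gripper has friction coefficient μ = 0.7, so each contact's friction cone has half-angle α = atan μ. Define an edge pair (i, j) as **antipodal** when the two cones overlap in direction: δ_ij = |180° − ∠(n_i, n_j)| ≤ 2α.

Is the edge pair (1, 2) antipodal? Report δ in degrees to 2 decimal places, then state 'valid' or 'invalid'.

α = atan 0.7 = 34.99°;  2α = 69.98°
edge 1: e_1 = (-0.73, -4.20);  n_1 = (-0.9852, +0.1712)
edge 2: e_2 = (+3.21, -0.91);  n_2 = (-0.2727, -0.9621)
∠(n_1, n_2) = 84.03°
δ = |180° − 84.03°| = 95.97°
95.97° > 2α = 69.98°  →  invalid

δ = 95.97°, invalid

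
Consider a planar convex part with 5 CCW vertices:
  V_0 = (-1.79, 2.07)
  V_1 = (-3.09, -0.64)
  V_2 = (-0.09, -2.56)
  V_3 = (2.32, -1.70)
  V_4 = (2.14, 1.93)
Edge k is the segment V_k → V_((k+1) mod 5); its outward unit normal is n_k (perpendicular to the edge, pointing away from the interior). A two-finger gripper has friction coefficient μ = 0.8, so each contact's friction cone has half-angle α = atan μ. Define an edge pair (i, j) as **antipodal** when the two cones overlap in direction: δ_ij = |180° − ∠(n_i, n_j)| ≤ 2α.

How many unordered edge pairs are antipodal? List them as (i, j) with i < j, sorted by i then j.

count = 5; pairs: (0,2), (0,3), (1,3), (1,4), (2,4)

α = atan 0.8 = 38.66°;  2α = 77.32°
n_0 = (-0.9016, +0.4325)
n_1 = (-0.5391, -0.8423)
n_2 = (+0.3361, -0.9418)
n_3 = (+0.9988, +0.0495)
n_4 = (+0.0356, +0.9994)
  (0,1): δ = 96.99°  ·
  (0,2): δ = 44.73°  ✓
  (0,3): δ = 28.47°  ✓
  (0,4): δ = 113.59°  ·
  (1,2): δ = 127.74°  ·
  (1,3): δ = 54.54°  ✓
  (1,4): δ = 30.58°  ✓
  (2,3): δ = 106.80°  ·
  (2,4): δ = 21.68°  ✓
  (3,4): δ = 94.88°  ·
antipodal pairs: 5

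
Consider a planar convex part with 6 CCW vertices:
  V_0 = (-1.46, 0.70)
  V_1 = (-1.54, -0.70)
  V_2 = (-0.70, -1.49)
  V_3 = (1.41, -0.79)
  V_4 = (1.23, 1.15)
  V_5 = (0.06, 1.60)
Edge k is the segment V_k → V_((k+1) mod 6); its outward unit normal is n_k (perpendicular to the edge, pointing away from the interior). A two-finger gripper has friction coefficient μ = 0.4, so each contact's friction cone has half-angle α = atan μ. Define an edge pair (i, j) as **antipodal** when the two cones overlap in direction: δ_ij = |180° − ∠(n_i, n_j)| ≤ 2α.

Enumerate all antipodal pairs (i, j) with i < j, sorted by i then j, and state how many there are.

α = atan 0.4 = 21.80°;  2α = 43.60°
n_0 = (-0.9984, +0.0570)
n_1 = (-0.6851, -0.7285)
n_2 = (+0.3149, -0.9491)
n_3 = (+0.9957, +0.0924)
n_4 = (+0.3590, +0.9333)
n_5 = (-0.5095, +0.8605)
  (0,1): δ = 129.97°  ·
  (0,2): δ = 68.38°  ·
  (0,3): δ = 8.57°  ✓
  (0,4): δ = 72.23°  ·
  (0,5): δ = 123.90°  ·
  (1,2): δ = 118.40°  ·
  (1,3): δ = 41.46°  ✓
  (1,4): δ = 22.21°  ✓
  (1,5): δ = 73.87°  ·
  (2,3): δ = 103.05°  ·
  (2,4): δ = 39.39°  ✓
  (2,5): δ = 12.28°  ✓
  (3,4): δ = 116.34°  ·
  (3,5): δ = 64.67°  ·
  (4,5): δ = 128.33°  ·
antipodal pairs: 5

count = 5; pairs: (0,3), (1,3), (1,4), (2,4), (2,5)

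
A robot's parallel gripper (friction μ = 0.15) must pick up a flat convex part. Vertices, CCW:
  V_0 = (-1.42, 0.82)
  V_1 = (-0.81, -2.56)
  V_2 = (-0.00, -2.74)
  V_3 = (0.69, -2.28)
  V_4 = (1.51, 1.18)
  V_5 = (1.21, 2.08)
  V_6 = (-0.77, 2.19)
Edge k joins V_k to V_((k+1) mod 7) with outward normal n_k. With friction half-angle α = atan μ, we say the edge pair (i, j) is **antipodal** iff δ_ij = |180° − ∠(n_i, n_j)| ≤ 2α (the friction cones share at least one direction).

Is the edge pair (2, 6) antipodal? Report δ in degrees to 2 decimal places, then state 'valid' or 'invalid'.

α = atan 0.15 = 8.53°;  2α = 17.06°
edge 2: e_2 = (+0.69, +0.46);  n_2 = (+0.5547, -0.8321)
edge 6: e_6 = (-0.65, -1.37);  n_6 = (-0.9035, +0.4287)
∠(n_2, n_6) = 149.07°
δ = |180° − 149.07°| = 30.93°
30.93° > 2α = 17.06°  →  invalid

δ = 30.93°, invalid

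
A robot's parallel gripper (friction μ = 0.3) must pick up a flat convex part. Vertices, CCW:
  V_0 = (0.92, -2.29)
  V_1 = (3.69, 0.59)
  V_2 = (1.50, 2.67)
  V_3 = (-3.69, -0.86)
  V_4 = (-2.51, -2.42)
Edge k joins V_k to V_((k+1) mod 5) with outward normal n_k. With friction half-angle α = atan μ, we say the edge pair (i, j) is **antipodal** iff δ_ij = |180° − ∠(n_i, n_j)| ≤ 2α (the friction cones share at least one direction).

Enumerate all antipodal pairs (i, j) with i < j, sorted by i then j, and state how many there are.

α = atan 0.3 = 16.70°;  2α = 33.40°
n_0 = (+0.7207, -0.6932)
n_1 = (+0.6887, +0.7251)
n_2 = (-0.5624, +0.8269)
n_3 = (-0.7975, -0.6033)
n_4 = (+0.0379, -0.9993)
  (0,1): δ = 89.64°  ·
  (0,2): δ = 11.89°  ✓
  (0,3): δ = 80.99°  ·
  (0,4): δ = 136.06°  ·
  (1,2): δ = 102.25°  ·
  (1,3): δ = 9.37°  ✓
  (1,4): δ = 45.69°  ·
  (2,3): δ = 87.12°  ·
  (2,4): δ = 32.05°  ✓
  (3,4): δ = 124.93°  ·
antipodal pairs: 3

count = 3; pairs: (0,2), (1,3), (2,4)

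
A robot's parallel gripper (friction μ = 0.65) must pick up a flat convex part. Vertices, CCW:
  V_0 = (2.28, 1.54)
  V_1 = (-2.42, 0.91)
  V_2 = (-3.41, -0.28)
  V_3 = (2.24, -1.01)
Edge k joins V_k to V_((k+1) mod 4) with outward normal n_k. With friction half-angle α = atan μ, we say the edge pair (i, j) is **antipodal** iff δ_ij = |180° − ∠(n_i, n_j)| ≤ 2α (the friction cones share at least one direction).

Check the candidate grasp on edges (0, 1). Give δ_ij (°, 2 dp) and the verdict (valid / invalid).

α = atan 0.65 = 33.02°;  2α = 66.05°
edge 0: e_0 = (-4.70, -0.63);  n_0 = (-0.1329, +0.9911)
edge 1: e_1 = (-0.99, -1.19);  n_1 = (-0.7688, +0.6395)
∠(n_0, n_1) = 42.61°
δ = |180° − 42.61°| = 137.39°
137.39° > 2α = 66.05°  →  invalid

δ = 137.39°, invalid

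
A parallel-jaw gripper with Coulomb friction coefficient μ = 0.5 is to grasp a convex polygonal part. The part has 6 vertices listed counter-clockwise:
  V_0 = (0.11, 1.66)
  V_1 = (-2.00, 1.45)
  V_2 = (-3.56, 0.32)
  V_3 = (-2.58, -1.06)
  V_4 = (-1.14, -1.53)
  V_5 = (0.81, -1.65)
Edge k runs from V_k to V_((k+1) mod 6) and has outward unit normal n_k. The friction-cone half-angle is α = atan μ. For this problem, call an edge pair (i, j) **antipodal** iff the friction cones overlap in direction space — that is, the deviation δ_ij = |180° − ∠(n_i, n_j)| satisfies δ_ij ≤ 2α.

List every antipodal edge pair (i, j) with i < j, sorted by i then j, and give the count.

count = 4; pairs: (0,3), (0,4), (1,4), (2,5)

α = atan 0.5 = 26.57°;  2α = 53.13°
n_0 = (-0.0990, +0.9951)
n_1 = (-0.5866, +0.8099)
n_2 = (-0.8153, -0.5790)
n_3 = (-0.3103, -0.9506)
n_4 = (-0.0614, -0.9981)
n_5 = (+0.9784, +0.2069)
  (0,1): δ = 149.77°  ·
  (0,2): δ = 60.30°  ·
  (0,3): δ = 23.76°  ✓
  (0,4): δ = 9.21°  ✓
  (0,5): δ = 96.26°  ·
  (1,2): δ = 90.54°  ·
  (1,3): δ = 53.99°  ·
  (1,4): δ = 39.44°  ✓
  (1,5): δ = 66.02°  ·
  (2,3): δ = 143.46°  ·
  (2,4): δ = 128.90°  ·
  (2,5): δ = 23.44°  ✓
  (3,4): δ = 165.45°  ·
  (3,5): δ = 59.98°  ·
  (4,5): δ = 74.54°  ·
antipodal pairs: 4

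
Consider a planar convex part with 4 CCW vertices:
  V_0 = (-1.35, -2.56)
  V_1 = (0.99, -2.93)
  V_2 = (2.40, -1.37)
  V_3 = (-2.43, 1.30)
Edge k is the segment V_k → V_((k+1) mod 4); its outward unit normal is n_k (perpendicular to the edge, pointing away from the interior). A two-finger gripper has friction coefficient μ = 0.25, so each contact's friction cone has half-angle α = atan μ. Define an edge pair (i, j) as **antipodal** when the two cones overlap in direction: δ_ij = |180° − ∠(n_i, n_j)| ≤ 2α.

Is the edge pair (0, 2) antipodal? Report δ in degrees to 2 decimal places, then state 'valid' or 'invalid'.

α = atan 0.25 = 14.04°;  2α = 28.07°
edge 0: e_0 = (+2.34, -0.37);  n_0 = (-0.1562, -0.9877)
edge 2: e_2 = (-4.83, +2.67);  n_2 = (+0.4838, +0.8752)
∠(n_0, n_2) = 160.05°
δ = |180° − 160.05°| = 19.95°
19.95° ≤ 2α = 28.07°  →  valid

δ = 19.95°, valid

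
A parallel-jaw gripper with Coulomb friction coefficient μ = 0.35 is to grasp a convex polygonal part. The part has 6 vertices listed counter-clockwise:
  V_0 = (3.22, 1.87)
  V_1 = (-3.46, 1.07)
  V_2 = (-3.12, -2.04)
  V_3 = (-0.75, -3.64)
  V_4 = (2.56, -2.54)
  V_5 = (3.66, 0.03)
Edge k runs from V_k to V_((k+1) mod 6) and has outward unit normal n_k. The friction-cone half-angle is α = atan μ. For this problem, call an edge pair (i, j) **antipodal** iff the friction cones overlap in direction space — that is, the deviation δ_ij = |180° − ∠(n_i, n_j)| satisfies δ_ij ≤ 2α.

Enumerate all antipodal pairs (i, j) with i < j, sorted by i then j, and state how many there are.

α = atan 0.35 = 19.29°;  2α = 38.58°
n_0 = (-0.1189, +0.9929)
n_1 = (-0.9941, -0.1087)
n_2 = (-0.5595, -0.8288)
n_3 = (+0.3154, -0.9490)
n_4 = (+0.9193, -0.3935)
n_5 = (+0.9726, +0.2326)
  (0,1): δ = 90.59°  ·
  (0,2): δ = 40.85°  ·
  (0,3): δ = 11.55°  ✓
  (0,4): δ = 60.00°  ·
  (0,5): δ = 96.62°  ·
  (1,2): δ = 130.26°  ·
  (1,3): δ = 77.86°  ·
  (1,4): δ = 29.41°  ✓
  (1,5): δ = 7.21°  ✓
  (2,3): δ = 127.59°  ·
  (2,4): δ = 79.15°  ·
  (2,5): δ = 42.53°  ·
  (3,4): δ = 131.55°  ·
  (3,5): δ = 94.93°  ·
  (4,5): δ = 143.38°  ·
antipodal pairs: 3

count = 3; pairs: (0,3), (1,4), (1,5)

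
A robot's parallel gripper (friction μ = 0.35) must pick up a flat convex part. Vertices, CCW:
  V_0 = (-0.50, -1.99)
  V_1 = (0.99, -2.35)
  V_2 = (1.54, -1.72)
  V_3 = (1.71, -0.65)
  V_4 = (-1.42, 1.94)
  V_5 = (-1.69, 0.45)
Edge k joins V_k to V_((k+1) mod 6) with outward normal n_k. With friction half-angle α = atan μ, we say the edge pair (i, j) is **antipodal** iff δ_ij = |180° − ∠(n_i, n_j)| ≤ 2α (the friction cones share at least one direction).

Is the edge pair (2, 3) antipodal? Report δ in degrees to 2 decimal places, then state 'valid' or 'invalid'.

α = atan 0.35 = 19.29°;  2α = 38.58°
edge 2: e_2 = (+0.17, +1.07);  n_2 = (+0.9876, -0.1569)
edge 3: e_3 = (-3.13, +2.59);  n_3 = (+0.6375, +0.7704)
∠(n_2, n_3) = 59.42°
δ = |180° − 59.42°| = 120.58°
120.58° > 2α = 38.58°  →  invalid

δ = 120.58°, invalid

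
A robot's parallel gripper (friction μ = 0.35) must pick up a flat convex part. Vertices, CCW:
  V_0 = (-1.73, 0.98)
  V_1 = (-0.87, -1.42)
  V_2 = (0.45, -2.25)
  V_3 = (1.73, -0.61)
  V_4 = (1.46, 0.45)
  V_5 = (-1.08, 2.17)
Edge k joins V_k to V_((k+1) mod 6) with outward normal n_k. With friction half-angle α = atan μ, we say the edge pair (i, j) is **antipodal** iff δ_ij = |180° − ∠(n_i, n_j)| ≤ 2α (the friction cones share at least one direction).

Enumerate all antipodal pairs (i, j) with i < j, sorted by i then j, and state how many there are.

α = atan 0.35 = 19.29°;  2α = 38.58°
n_0 = (-0.9414, -0.3373)
n_1 = (-0.5323, -0.8466)
n_2 = (+0.7883, -0.6153)
n_3 = (+0.9691, +0.2468)
n_4 = (+0.5607, +0.8280)
n_5 = (-0.8776, +0.4794)
  (0,1): δ = 141.88°  ·
  (0,2): δ = 57.69°  ·
  (0,3): δ = 5.42°  ✓
  (0,4): δ = 36.18°  ✓
  (0,5): δ = 131.64°  ·
  (1,2): δ = 95.81°  ·
  (1,3): δ = 43.55°  ·
  (1,4): δ = 1.94°  ✓
  (1,5): δ = 93.52°  ·
  (2,3): δ = 127.74°  ·
  (2,4): δ = 86.13°  ·
  (2,5): δ = 9.33°  ✓
  (3,4): δ = 138.39°  ·
  (3,5): δ = 42.93°  ·
  (4,5): δ = 84.54°  ·
antipodal pairs: 4

count = 4; pairs: (0,3), (0,4), (1,4), (2,5)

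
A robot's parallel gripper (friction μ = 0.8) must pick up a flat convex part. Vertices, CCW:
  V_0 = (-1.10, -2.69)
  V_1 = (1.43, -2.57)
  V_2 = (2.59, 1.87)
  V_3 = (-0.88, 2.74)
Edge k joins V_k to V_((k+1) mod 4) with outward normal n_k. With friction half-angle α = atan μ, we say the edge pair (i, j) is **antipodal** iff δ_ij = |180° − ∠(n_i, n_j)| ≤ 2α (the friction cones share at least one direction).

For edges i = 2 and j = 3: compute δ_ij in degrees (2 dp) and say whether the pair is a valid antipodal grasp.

δ = 78.25°, invalid

α = atan 0.8 = 38.66°;  2α = 77.32°
edge 2: e_2 = (-3.47, +0.87);  n_2 = (+0.2432, +0.9700)
edge 3: e_3 = (-0.22, -5.43);  n_3 = (-0.9992, +0.0405)
∠(n_2, n_3) = 101.75°
δ = |180° − 101.75°| = 78.25°
78.25° > 2α = 77.32°  →  invalid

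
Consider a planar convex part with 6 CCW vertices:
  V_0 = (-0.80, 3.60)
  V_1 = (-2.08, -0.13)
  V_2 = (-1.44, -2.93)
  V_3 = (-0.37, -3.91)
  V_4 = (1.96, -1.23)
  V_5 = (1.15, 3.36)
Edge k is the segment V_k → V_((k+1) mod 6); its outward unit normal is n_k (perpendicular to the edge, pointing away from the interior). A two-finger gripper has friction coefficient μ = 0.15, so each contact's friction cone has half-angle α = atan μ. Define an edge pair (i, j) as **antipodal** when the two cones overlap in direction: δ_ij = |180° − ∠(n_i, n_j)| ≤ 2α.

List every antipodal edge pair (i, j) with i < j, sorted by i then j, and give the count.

α = atan 0.15 = 8.53°;  2α = 17.06°
n_0 = (-0.9459, +0.3246)
n_1 = (-0.9749, -0.2228)
n_2 = (-0.6754, -0.7374)
n_3 = (+0.7547, -0.6561)
n_4 = (+0.9848, +0.1738)
n_5 = (+0.1222, +0.9925)
  (0,1): δ = 148.18°  ·
  (0,2): δ = 113.55°  ·
  (0,3): δ = 22.06°  ·
  (0,4): δ = 28.95°  ·
  (0,5): δ = 101.92°  ·
  (1,2): δ = 145.36°  ·
  (1,3): δ = 53.88°  ·
  (1,4): δ = 2.87°  ✓
  (1,5): δ = 70.11°  ·
  (2,3): δ = 88.52°  ·
  (2,4): δ = 37.51°  ·
  (2,5): δ = 35.47°  ·
  (3,4): δ = 128.99°  ·
  (3,5): δ = 56.01°  ·
  (4,5): δ = 107.02°  ·
antipodal pairs: 1

count = 1; pairs: (1,4)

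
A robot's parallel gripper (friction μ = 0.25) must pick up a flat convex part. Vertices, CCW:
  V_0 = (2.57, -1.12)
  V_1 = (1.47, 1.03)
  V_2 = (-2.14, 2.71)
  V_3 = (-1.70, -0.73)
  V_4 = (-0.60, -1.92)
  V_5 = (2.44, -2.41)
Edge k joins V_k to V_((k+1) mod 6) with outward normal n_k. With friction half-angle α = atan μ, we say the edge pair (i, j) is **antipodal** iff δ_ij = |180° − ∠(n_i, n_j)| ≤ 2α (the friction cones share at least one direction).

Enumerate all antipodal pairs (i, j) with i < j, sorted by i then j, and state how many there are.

α = atan 0.25 = 14.04°;  2α = 28.07°
n_0 = (+0.8902, +0.4555)
n_1 = (+0.4219, +0.9066)
n_2 = (-0.9919, -0.1269)
n_3 = (-0.7343, -0.6788)
n_4 = (-0.1591, -0.9873)
n_5 = (+0.9950, -0.1003)
  (0,1): δ = 142.05°  ·
  (0,2): δ = 19.81°  ✓
  (0,3): δ = 15.65°  ✓
  (0,4): δ = 53.75°  ·
  (0,5): δ = 147.15°  ·
  (1,2): δ = 57.76°  ·
  (1,3): δ = 22.29°  ✓
  (1,4): δ = 15.80°  ✓
  (1,5): δ = 109.20°  ·
  (2,3): δ = 144.54°  ·
  (2,4): δ = 106.45°  ·
  (2,5): δ = 13.04°  ✓
  (3,4): δ = 141.91°  ·
  (3,5): δ = 48.50°  ·
  (4,5): δ = 86.60°  ·
antipodal pairs: 5

count = 5; pairs: (0,2), (0,3), (1,3), (1,4), (2,5)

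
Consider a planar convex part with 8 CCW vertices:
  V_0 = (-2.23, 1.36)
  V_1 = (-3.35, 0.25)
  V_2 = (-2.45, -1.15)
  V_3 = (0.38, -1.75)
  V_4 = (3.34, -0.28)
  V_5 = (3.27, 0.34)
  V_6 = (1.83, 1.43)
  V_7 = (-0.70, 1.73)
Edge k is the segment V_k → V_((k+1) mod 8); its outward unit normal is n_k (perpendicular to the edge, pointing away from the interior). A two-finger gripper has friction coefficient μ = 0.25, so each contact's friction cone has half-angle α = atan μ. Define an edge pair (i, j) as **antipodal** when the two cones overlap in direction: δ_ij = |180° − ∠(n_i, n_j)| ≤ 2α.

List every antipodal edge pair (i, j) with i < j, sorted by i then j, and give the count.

α = atan 0.25 = 14.04°;  2α = 28.07°
n_0 = (-0.7039, +0.7103)
n_1 = (-0.8412, -0.5408)
n_2 = (-0.2074, -0.9783)
n_3 = (+0.4448, -0.8956)
n_4 = (+0.9937, +0.1122)
n_5 = (+0.6035, +0.7973)
n_6 = (+0.1178, +0.9930)
n_7 = (-0.2351, +0.9720)
  (0,1): δ = 102.01°  ·
  (0,2): δ = 56.71°  ·
  (0,3): δ = 18.33°  ✓
  (0,4): δ = 51.70°  ·
  (0,5): δ = 98.13°  ·
  (0,6): δ = 128.49°  ·
  (0,7): δ = 148.85°  ·
  (1,2): δ = 134.71°  ·
  (1,3): δ = 96.33°  ·
  (1,4): δ = 26.29°  ✓
  (1,5): δ = 20.14°  ✓
  (1,6): δ = 50.50°  ·
  (1,7): δ = 70.86°  ·
  (2,3): δ = 141.62°  ·
  (2,4): δ = 71.59°  ·
  (2,5): δ = 25.15°  ✓
  (2,6): δ = 5.21°  ✓
  (2,7): δ = 25.57°  ✓
  (3,4): δ = 109.97°  ·
  (3,5): δ = 63.53°  ·
  (3,6): δ = 33.17°  ·
  (3,7): δ = 12.82°  ✓
  (4,5): δ = 133.57°  ·
  (4,6): δ = 103.20°  ·
  (4,7): δ = 82.85°  ·
  (5,6): δ = 149.64°  ·
  (5,7): δ = 129.28°  ·
  (6,7): δ = 159.64°  ·
antipodal pairs: 7

count = 7; pairs: (0,3), (1,4), (1,5), (2,5), (2,6), (2,7), (3,7)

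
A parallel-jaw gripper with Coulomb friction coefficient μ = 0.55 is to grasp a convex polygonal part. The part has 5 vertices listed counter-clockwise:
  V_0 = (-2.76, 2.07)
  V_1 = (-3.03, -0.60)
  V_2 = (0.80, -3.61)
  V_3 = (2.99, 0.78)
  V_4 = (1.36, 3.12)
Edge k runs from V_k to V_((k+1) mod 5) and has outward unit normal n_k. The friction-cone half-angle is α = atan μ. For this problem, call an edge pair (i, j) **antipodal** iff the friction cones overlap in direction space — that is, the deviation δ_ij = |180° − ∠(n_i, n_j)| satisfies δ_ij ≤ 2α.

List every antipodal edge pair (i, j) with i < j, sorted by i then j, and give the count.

α = atan 0.55 = 28.81°;  2α = 57.62°
n_0 = (-0.9949, +0.1006)
n_1 = (-0.6179, -0.7862)
n_2 = (+0.8948, -0.4464)
n_3 = (+0.8205, +0.5716)
n_4 = (-0.2470, +0.9690)
  (0,1): δ = 122.39°  ·
  (0,2): δ = 20.74°  ✓
  (0,3): δ = 40.63°  ✓
  (0,4): δ = 110.07°  ·
  (1,2): δ = 78.35°  ·
  (1,3): δ = 16.98°  ✓
  (1,4): δ = 52.46°  ✓
  (2,3): δ = 118.63°  ·
  (2,4): δ = 49.19°  ✓
  (3,4): δ = 110.56°  ·
antipodal pairs: 5

count = 5; pairs: (0,2), (0,3), (1,3), (1,4), (2,4)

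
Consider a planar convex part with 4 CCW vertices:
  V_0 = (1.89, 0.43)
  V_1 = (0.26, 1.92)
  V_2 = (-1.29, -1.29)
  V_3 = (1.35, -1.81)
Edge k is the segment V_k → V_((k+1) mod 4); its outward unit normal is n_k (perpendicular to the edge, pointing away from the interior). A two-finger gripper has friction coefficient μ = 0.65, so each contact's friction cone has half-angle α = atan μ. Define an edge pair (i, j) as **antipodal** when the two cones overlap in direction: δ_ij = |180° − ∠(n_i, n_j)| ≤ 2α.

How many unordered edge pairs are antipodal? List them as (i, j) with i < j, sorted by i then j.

count = 2; pairs: (0,2), (1,3)

α = atan 0.65 = 33.02°;  2α = 66.05°
n_0 = (+0.6747, +0.7381)
n_1 = (-0.9005, +0.4348)
n_2 = (-0.1933, -0.9811)
n_3 = (+0.9722, -0.2344)
  (0,1): δ = 73.34°  ·
  (0,2): δ = 31.29°  ✓
  (0,3): δ = 118.88°  ·
  (1,2): δ = 75.37°  ·
  (1,3): δ = 12.22°  ✓
  (2,3): δ = 92.41°  ·
antipodal pairs: 2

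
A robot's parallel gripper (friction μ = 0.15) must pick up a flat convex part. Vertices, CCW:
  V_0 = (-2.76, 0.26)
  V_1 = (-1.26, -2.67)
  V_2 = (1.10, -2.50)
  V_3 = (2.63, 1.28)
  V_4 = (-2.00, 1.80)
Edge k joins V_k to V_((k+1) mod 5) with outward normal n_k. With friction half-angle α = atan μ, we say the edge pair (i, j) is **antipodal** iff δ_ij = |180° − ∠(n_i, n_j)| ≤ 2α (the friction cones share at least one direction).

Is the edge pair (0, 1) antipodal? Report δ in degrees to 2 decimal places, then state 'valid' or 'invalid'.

α = atan 0.15 = 8.53°;  2α = 17.06°
edge 0: e_0 = (+1.50, -2.93);  n_0 = (-0.8901, -0.4557)
edge 1: e_1 = (+2.36, +0.17);  n_1 = (+0.0718, -0.9974)
∠(n_0, n_1) = 67.01°
δ = |180° − 67.01°| = 112.99°
112.99° > 2α = 17.06°  →  invalid

δ = 112.99°, invalid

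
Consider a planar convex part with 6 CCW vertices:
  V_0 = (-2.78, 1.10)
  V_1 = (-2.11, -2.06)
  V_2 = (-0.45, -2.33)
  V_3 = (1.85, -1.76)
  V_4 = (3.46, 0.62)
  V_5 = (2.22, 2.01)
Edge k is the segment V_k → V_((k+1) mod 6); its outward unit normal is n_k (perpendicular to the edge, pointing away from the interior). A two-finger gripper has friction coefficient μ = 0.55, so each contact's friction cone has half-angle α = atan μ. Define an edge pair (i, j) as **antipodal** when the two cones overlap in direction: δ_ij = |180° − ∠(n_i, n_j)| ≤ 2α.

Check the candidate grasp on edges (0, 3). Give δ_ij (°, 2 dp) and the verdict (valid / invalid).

α = atan 0.55 = 28.81°;  2α = 57.62°
edge 0: e_0 = (+0.67, -3.16);  n_0 = (-0.9783, -0.2074)
edge 3: e_3 = (+1.61, +2.38);  n_3 = (+0.8283, -0.5603)
∠(n_0, n_3) = 133.95°
δ = |180° − 133.95°| = 46.05°
46.05° ≤ 2α = 57.62°  →  valid

δ = 46.05°, valid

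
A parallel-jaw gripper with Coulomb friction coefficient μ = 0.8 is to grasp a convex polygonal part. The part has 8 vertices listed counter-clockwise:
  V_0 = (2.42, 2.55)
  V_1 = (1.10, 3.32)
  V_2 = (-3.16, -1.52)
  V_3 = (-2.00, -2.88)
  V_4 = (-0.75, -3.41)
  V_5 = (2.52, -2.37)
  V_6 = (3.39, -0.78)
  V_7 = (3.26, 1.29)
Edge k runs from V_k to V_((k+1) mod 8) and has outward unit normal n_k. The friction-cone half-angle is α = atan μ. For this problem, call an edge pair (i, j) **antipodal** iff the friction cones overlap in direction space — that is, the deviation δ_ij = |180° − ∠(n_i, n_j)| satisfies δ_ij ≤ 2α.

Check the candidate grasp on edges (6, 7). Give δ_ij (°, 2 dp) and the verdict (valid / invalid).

α = atan 0.8 = 38.66°;  2α = 77.32°
edge 6: e_6 = (-0.13, +2.07);  n_6 = (+0.9980, +0.0627)
edge 7: e_7 = (-0.84, +1.26);  n_7 = (+0.8321, +0.5547)
∠(n_6, n_7) = 30.10°
δ = |180° − 30.10°| = 149.90°
149.90° > 2α = 77.32°  →  invalid

δ = 149.90°, invalid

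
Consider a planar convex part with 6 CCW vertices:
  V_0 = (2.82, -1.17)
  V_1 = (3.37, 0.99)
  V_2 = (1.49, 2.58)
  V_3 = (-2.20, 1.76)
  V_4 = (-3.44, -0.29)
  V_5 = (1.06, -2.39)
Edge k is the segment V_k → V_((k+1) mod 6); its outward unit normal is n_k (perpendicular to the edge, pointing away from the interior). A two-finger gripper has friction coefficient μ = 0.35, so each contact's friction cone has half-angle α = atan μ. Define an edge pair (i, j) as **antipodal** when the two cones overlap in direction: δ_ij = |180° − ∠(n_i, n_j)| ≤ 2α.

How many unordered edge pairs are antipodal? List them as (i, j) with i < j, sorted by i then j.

count = 5; pairs: (0,3), (1,4), (2,4), (2,5), (3,5)

α = atan 0.35 = 19.29°;  2α = 38.58°
n_0 = (+0.9691, -0.2468)
n_1 = (+0.6458, +0.7635)
n_2 = (-0.2169, +0.9762)
n_3 = (-0.8556, +0.5176)
n_4 = (-0.4229, -0.9062)
n_5 = (+0.5697, -0.8219)
  (0,1): δ = 115.94°  ·
  (0,2): δ = 63.19°  ·
  (0,3): δ = 16.88°  ✓
  (0,4): δ = 79.27°  ·
  (0,5): δ = 139.01°  ·
  (1,2): δ = 127.25°  ·
  (1,3): δ = 80.95°  ·
  (1,4): δ = 15.21°  ✓
  (1,5): δ = 74.95°  ·
  (2,3): δ = 133.70°  ·
  (2,4): δ = 37.55°  ✓
  (2,5): δ = 22.20°  ✓
  (3,4): δ = 83.85°  ·
  (3,5): δ = 24.10°  ✓
  (4,5): δ = 120.25°  ·
antipodal pairs: 5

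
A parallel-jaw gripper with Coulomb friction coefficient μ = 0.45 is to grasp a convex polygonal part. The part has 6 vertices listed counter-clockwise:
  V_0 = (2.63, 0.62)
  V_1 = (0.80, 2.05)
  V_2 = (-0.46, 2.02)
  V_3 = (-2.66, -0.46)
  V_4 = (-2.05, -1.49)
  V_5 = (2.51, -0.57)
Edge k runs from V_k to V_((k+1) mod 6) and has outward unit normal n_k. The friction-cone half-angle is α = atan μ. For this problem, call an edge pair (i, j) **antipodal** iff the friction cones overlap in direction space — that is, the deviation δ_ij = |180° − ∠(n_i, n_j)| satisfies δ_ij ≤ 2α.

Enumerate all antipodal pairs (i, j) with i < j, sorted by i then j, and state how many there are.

count = 5; pairs: (0,3), (1,4), (2,4), (2,5), (3,5)

α = atan 0.45 = 24.23°;  2α = 48.46°
n_0 = (+0.6157, +0.7880)
n_1 = (-0.0238, +0.9997)
n_2 = (-0.7481, +0.6636)
n_3 = (-0.8604, -0.5096)
n_4 = (+0.1978, -0.9802)
n_5 = (+0.9950, -0.1003)
  (0,1): δ = 140.63°  ·
  (0,2): δ = 93.57°  ·
  (0,3): δ = 21.36°  ✓
  (0,4): δ = 49.41°  ·
  (0,5): δ = 122.25°  ·
  (1,2): δ = 132.94°  ·
  (1,3): δ = 60.73°  ·
  (1,4): δ = 10.04°  ✓
  (1,5): δ = 82.88°  ·
  (2,3): δ = 107.79°  ·
  (2,4): δ = 37.02°  ✓
  (2,5): δ = 35.82°  ✓
  (3,4): δ = 109.23°  ·
  (3,5): δ = 36.39°  ✓
  (4,5): δ = 107.16°  ·
antipodal pairs: 5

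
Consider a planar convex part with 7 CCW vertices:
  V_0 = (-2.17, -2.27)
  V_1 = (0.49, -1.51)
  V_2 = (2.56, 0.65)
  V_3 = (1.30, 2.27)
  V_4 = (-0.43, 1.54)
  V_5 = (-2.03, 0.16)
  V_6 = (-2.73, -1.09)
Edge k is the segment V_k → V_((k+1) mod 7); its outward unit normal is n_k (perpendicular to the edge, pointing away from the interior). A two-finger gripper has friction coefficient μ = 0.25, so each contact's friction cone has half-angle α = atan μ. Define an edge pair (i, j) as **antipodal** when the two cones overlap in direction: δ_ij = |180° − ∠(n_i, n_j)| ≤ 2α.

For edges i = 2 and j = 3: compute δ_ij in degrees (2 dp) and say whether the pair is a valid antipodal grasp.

α = atan 0.25 = 14.04°;  2α = 28.07°
edge 2: e_2 = (-1.26, +1.62);  n_2 = (+0.7894, +0.6139)
edge 3: e_3 = (-1.73, -0.73);  n_3 = (-0.3888, +0.9213)
∠(n_2, n_3) = 75.00°
δ = |180° − 75.00°| = 105.00°
105.00° > 2α = 28.07°  →  invalid

δ = 105.00°, invalid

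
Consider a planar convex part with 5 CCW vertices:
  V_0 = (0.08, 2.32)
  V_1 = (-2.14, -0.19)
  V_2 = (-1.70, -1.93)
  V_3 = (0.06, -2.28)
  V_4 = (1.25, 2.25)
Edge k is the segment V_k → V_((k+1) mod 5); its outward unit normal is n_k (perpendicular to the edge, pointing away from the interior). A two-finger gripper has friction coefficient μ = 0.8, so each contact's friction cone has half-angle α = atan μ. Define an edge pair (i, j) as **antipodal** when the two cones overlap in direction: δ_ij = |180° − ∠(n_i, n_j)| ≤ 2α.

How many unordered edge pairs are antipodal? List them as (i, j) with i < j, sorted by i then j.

α = atan 0.8 = 38.66°;  2α = 77.32°
n_0 = (-0.7491, +0.6625)
n_1 = (-0.9695, -0.2452)
n_2 = (-0.1950, -0.9808)
n_3 = (+0.9672, -0.2541)
n_4 = (+0.0597, +0.9982)
  (0,1): δ = 124.32°  ·
  (0,2): δ = 59.76°  ✓
  (0,3): δ = 26.77°  ✓
  (0,4): δ = 128.07°  ·
  (1,2): δ = 115.44°  ·
  (1,3): δ = 28.91°  ✓
  (1,4): δ = 72.39°  ✓
  (2,3): δ = 93.47°  ·
  (2,4): δ = 7.82°  ✓
  (3,4): δ = 78.71°  ·
antipodal pairs: 5

count = 5; pairs: (0,2), (0,3), (1,3), (1,4), (2,4)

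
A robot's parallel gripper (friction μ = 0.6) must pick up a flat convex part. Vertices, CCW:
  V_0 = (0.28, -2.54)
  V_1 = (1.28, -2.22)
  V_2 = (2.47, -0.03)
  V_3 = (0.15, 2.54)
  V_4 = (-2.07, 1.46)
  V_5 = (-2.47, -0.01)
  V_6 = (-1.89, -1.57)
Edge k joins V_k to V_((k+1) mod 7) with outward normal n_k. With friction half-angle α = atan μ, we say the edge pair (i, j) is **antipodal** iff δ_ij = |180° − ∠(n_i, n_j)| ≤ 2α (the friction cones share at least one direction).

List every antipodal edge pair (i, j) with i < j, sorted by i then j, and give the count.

count = 9; pairs: (0,3), (0,4), (1,3), (1,4), (1,5), (2,4), (2,5), (2,6), (3,6)

α = atan 0.6 = 30.96°;  2α = 61.93°
n_0 = (+0.3048, -0.9524)
n_1 = (+0.8787, -0.4774)
n_2 = (+0.7423, +0.6701)
n_3 = (-0.4375, +0.8992)
n_4 = (-0.9649, +0.2626)
n_5 = (-0.9373, -0.3485)
n_6 = (-0.4081, -0.9129)
  (0,1): δ = 136.26°  ·
  (0,2): δ = 65.67°  ·
  (0,3): δ = 8.20°  ✓
  (0,4): δ = 57.03°  ✓
  (0,5): δ = 92.65°  ·
  (0,6): δ = 138.17°  ·
  (1,2): δ = 109.41°  ·
  (1,3): δ = 35.54°  ✓
  (1,4): δ = 13.30°  ✓
  (1,5): δ = 48.91°  ✓
  (1,6): δ = 94.43°  ·
  (2,3): δ = 106.13°  ·
  (2,4): δ = 57.30°  ✓
  (2,5): δ = 21.68°  ✓
  (2,6): δ = 23.84°  ✓
  (3,4): δ = 131.16°  ·
  (3,5): δ = 95.55°  ·
  (3,6): δ = 50.03°  ✓
  (4,5): δ = 144.38°  ·
  (4,6): δ = 98.86°  ·
  (5,6): δ = 134.48°  ·
antipodal pairs: 9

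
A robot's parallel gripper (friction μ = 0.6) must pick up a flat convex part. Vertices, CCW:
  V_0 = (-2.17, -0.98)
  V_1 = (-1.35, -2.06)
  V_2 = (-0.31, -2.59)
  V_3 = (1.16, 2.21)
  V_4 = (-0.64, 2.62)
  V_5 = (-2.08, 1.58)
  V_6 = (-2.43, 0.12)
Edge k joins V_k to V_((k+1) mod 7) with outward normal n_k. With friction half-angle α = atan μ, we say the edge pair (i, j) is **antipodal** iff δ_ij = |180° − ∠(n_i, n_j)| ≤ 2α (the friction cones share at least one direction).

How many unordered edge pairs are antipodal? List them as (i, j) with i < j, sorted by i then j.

count = 6; pairs: (0,2), (0,3), (1,3), (2,4), (2,5), (2,6)

α = atan 0.6 = 30.96°;  2α = 61.93°
n_0 = (-0.7964, -0.6047)
n_1 = (-0.4541, -0.8910)
n_2 = (+0.9562, -0.2928)
n_3 = (+0.2221, +0.9750)
n_4 = (-0.5855, +0.8107)
n_5 = (-0.9724, +0.2331)
n_6 = (-0.9732, -0.2300)
  (0,1): δ = 154.21°  ·
  (0,2): δ = 54.24°  ✓
  (0,3): δ = 39.96°  ✓
  (0,4): δ = 88.63°  ·
  (0,5): δ = 129.31°  ·
  (0,6): δ = 156.09°  ·
  (1,2): δ = 80.02°  ·
  (1,3): δ = 14.17°  ✓
  (1,4): δ = 62.84°  ·
  (1,5): δ = 103.52°  ·
  (1,6): δ = 130.30°  ·
  (2,3): δ = 85.80°  ·
  (2,4): δ = 37.14°  ✓
  (2,5): δ = 3.55°  ✓
  (2,6): δ = 30.33°  ✓
  (3,4): δ = 131.33°  ·
  (3,5): δ = 90.65°  ·
  (3,6): δ = 63.87°  ·
  (4,5): δ = 139.32°  ·
  (4,6): δ = 112.54°  ·
  (5,6): δ = 153.22°  ·
antipodal pairs: 6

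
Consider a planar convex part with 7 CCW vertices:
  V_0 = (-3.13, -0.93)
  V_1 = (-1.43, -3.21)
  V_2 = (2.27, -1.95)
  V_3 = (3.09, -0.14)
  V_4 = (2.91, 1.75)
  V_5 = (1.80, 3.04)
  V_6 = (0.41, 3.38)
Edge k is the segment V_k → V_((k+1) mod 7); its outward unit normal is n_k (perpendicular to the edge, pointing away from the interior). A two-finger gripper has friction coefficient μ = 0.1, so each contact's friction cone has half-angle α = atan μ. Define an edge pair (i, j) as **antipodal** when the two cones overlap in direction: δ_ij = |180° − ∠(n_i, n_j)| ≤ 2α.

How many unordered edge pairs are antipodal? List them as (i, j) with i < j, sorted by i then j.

count = 1; pairs: (0,4)

α = atan 0.1 = 5.71°;  2α = 11.42°
n_0 = (-0.8017, -0.5977)
n_1 = (+0.3224, -0.9466)
n_2 = (+0.9109, -0.4127)
n_3 = (+0.9955, +0.0948)
n_4 = (+0.7580, +0.6522)
n_5 = (+0.2376, +0.9714)
n_6 = (-0.7728, +0.6347)
  (0,1): δ = 107.90°  ·
  (0,2): δ = 61.08°  ·
  (0,3): δ = 31.27°  ·
  (0,4): δ = 4.00°  ✓
  (0,5): δ = 39.55°  ·
  (0,6): δ = 103.89°  ·
  (1,2): δ = 133.18°  ·
  (1,3): δ = 103.37°  ·
  (1,4): δ = 68.09°  ·
  (1,5): δ = 32.55°  ·
  (1,6): δ = 31.80°  ·
  (2,3): δ = 150.19°  ·
  (2,4): δ = 114.92°  ·
  (2,5): δ = 79.37°  ·
  (2,6): δ = 15.03°  ·
  (3,4): δ = 144.73°  ·
  (3,5): δ = 109.19°  ·
  (3,6): δ = 44.84°  ·
  (4,5): δ = 144.46°  ·
  (4,6): δ = 80.11°  ·
  (5,6): δ = 115.65°  ·
antipodal pairs: 1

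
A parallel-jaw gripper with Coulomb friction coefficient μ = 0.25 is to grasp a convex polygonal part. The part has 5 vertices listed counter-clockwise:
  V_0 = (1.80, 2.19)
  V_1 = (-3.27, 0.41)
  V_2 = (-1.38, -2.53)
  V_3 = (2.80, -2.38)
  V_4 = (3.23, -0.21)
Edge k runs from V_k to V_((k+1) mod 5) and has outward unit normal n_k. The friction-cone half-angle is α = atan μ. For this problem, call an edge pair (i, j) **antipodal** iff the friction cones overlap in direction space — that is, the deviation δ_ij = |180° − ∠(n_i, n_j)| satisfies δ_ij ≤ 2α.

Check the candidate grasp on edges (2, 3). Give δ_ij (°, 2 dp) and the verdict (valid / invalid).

α = atan 0.25 = 14.04°;  2α = 28.07°
edge 2: e_2 = (+4.18, +0.15);  n_2 = (+0.0359, -0.9994)
edge 3: e_3 = (+0.43, +2.17);  n_3 = (+0.9809, -0.1944)
∠(n_2, n_3) = 76.74°
δ = |180° − 76.74°| = 103.26°
103.26° > 2α = 28.07°  →  invalid

δ = 103.26°, invalid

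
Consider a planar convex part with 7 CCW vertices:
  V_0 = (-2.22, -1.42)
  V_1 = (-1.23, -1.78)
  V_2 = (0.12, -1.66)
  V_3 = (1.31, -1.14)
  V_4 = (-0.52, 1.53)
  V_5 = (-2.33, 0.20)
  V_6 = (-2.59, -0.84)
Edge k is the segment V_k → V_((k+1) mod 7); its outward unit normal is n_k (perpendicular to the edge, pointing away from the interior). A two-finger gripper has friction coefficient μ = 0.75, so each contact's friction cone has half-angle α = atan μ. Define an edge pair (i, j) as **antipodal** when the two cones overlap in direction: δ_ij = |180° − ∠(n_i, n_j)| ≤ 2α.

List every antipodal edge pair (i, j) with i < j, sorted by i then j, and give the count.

α = atan 0.75 = 36.87°;  2α = 73.74°
n_0 = (-0.3417, -0.9398)
n_1 = (+0.0885, -0.9961)
n_2 = (+0.4004, -0.9163)
n_3 = (+0.8249, +0.5653)
n_4 = (-0.5921, +0.8058)
n_5 = (-0.9701, +0.2425)
n_6 = (-0.8431, -0.5378)
  (0,1): δ = 154.94°  ·
  (0,2): δ = 136.41°  ·
  (0,3): δ = 35.59°  ✓
  (0,4): δ = 56.29°  ✓
  (0,5): δ = 95.95°  ·
  (0,6): δ = 142.52°  ·
  (1,2): δ = 161.48°  ·
  (1,3): δ = 60.65°  ✓
  (1,4): δ = 31.23°  ✓
  (1,5): δ = 70.88°  ✓
  (1,6): δ = 117.46°  ·
  (2,3): δ = 79.18°  ·
  (2,4): δ = 12.70°  ✓
  (2,5): δ = 52.36°  ✓
  (2,6): δ = 98.93°  ·
  (3,4): δ = 88.12°  ·
  (3,5): δ = 48.46°  ✓
  (3,6): δ = 1.89°  ✓
  (4,5): δ = 140.34°  ·
  (4,6): δ = 93.77°  ·
  (5,6): δ = 133.43°  ·
antipodal pairs: 9

count = 9; pairs: (0,3), (0,4), (1,3), (1,4), (1,5), (2,4), (2,5), (3,5), (3,6)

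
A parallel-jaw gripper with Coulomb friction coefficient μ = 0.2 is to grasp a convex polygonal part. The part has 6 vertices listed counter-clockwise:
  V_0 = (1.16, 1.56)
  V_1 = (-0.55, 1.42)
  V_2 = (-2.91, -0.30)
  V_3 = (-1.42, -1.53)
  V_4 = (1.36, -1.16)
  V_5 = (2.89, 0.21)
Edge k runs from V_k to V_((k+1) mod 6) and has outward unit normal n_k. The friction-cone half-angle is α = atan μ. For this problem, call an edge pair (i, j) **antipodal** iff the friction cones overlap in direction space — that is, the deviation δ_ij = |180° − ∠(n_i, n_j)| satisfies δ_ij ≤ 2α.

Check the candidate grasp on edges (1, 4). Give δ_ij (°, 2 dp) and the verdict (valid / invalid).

δ = 5.76°, valid

α = atan 0.2 = 11.31°;  2α = 22.62°
edge 1: e_1 = (-2.36, -1.72);  n_1 = (-0.5890, +0.8081)
edge 4: e_4 = (+1.53, +1.37);  n_4 = (+0.6671, -0.7450)
∠(n_1, n_4) = 174.24°
δ = |180° − 174.24°| = 5.76°
5.76° ≤ 2α = 22.62°  →  valid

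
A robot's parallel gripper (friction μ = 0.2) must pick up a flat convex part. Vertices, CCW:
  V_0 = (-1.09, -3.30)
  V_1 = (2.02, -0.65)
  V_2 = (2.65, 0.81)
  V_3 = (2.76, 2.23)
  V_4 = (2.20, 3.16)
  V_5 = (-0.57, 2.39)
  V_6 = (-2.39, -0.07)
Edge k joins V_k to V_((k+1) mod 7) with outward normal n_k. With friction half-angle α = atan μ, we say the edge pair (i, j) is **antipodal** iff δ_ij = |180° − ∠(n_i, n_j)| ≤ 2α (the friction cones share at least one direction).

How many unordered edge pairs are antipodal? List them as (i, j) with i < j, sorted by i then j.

α = atan 0.2 = 11.31°;  2α = 22.62°
n_0 = (+0.6486, -0.7612)
n_1 = (+0.9182, -0.3962)
n_2 = (+0.9970, -0.0772)
n_3 = (+0.8567, +0.5158)
n_4 = (-0.2678, +0.9635)
n_5 = (-0.8039, +0.5948)
n_6 = (-0.9277, -0.3734)
  (0,1): δ = 153.77°  ·
  (0,2): δ = 134.86°  ·
  (0,3): δ = 99.38°  ·
  (0,4): δ = 24.90°  ·
  (0,5): δ = 13.07°  ✓
  (0,6): δ = 71.49°  ·
  (1,2): δ = 161.09°  ·
  (1,3): δ = 125.61°  ·
  (1,4): δ = 51.12°  ·
  (1,5): δ = 13.15°  ✓
  (1,6): δ = 45.26°  ·
  (2,3): δ = 144.52°  ·
  (2,4): δ = 70.04°  ·
  (2,5): δ = 32.07°  ·
  (2,6): δ = 26.35°  ·
  (3,4): δ = 105.52°  ·
  (3,5): δ = 67.55°  ·
  (3,6): δ = 9.13°  ✓
  (4,5): δ = 142.03°  ·
  (4,6): δ = 83.61°  ·
  (5,6): δ = 121.58°  ·
antipodal pairs: 3

count = 3; pairs: (0,5), (1,5), (3,6)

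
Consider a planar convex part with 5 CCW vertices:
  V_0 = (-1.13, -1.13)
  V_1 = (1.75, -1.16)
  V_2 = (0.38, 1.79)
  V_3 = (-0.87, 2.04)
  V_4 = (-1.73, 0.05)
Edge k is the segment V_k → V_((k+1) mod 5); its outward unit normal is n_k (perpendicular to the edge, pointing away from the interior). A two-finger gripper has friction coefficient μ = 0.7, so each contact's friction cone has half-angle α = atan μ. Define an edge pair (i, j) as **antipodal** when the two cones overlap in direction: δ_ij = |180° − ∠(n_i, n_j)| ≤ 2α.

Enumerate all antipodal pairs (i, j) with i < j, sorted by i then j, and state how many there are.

α = atan 0.7 = 34.99°;  2α = 69.98°
n_0 = (-0.0104, -0.9999)
n_1 = (+0.9070, +0.4212)
n_2 = (+0.1961, +0.9806)
n_3 = (-0.9179, +0.3967)
n_4 = (-0.8914, -0.4532)
  (0,1): δ = 64.49°  ✓
  (0,2): δ = 10.71°  ✓
  (0,3): δ = 67.22°  ✓
  (0,4): δ = 117.55°  ·
  (1,2): δ = 126.22°  ·
  (1,3): δ = 48.28°  ✓
  (1,4): δ = 2.04°  ✓
  (2,3): δ = 102.06°  ·
  (2,4): δ = 51.74°  ✓
  (3,4): δ = 129.68°  ·
antipodal pairs: 6

count = 6; pairs: (0,1), (0,2), (0,3), (1,3), (1,4), (2,4)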